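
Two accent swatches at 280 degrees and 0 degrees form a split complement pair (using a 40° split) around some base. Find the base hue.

140°

The accents sit 40° either side of the complement, so the complement is their short-arc midpoint on the wheel.
Short-arc midpoint of 280° and 0°: 320°.
Base is 180° from the complement: 320 − 180 = 140°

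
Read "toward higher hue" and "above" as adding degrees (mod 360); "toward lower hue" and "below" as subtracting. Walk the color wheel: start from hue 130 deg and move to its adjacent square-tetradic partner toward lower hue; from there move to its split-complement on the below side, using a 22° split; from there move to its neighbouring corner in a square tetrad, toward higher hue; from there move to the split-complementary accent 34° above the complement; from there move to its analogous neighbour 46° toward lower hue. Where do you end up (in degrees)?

96°

130 − 90 = 40°   (square ↓)
40 + 158 = 198°   (split-comp 22° ↓)
198 + 90 = 288°   (square ↑)
288 + 214 = 502 → 502 − 360 = 142°   (split-comp 34° ↑)
142 − 46 = 96°   (analog 46° ↓)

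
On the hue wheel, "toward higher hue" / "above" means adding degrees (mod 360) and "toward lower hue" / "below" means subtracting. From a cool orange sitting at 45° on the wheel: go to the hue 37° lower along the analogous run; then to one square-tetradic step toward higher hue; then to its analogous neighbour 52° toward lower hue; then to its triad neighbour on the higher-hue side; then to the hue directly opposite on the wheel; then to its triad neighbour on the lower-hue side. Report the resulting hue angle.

226°

analog 37° ↓ −37°: 45 − 37 = 8°
square ↑ +90°: 8 + 90 = 98°
analog 52° ↓ −52°: 98 − 52 = 46°
triadic ↑ +120°: 46 + 120 = 166°
complement +180°: 166 + 180 = 346°
triadic ↓ −120°: 346 − 120 = 226°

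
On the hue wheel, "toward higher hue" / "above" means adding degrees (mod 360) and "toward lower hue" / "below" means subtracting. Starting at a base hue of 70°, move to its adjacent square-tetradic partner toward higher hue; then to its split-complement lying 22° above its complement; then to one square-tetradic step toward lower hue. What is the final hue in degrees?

square ↑ +90°: 70 + 90 = 160°
split-comp 22° ↑ +202°: 160 + 202 = 362 → 362 − 360 = 2°
square ↓ −90°: 2 − 90 = -88 → -88 + 360 = 272°

272°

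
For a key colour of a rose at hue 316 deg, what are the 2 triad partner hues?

A triad places three hues 120° apart.
316 + 120 = 436 → 436 − 360 = 76°
316 + 240 = 556 → 556 − 360 = 196°

76° and 196°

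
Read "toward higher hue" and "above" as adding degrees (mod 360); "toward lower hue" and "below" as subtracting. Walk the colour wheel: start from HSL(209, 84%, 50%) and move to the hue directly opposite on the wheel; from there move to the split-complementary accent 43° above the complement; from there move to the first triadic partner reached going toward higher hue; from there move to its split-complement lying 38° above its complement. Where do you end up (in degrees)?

230°

+180° (complement): 209 + 180 = 389 → 389 − 360 = 29°
+223° (split-comp 43° ↑): 29 + 223 = 252°
+120° (triadic ↑): 252 + 120 = 372 → 372 − 360 = 12°
+218° (split-comp 38° ↑): 12 + 218 = 230°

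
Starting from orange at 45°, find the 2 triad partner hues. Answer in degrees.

A triad places three hues 120° apart.
45 + 120 = 165°
45 + 240 = 285°

165° and 285°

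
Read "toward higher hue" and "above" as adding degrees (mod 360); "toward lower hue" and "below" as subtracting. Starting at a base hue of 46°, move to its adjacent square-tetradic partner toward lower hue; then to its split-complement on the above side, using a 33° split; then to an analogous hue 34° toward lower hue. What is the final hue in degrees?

46 − 90 = -44 → -44 + 360 = 316°   (square ↓)
316 + 213 = 529 → 529 − 360 = 169°   (split-comp 33° ↑)
169 − 34 = 135°   (analog 34° ↓)

135°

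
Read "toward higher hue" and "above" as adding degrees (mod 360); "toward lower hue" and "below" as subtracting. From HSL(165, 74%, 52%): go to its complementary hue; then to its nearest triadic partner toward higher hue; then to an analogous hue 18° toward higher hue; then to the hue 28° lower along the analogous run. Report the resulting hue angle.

complement +180°: 165 + 180 = 345°
triadic ↑ +120°: 345 + 120 = 465 → 465 − 360 = 105°
analog 18° ↑ +18°: 105 + 18 = 123°
analog 28° ↓ −28°: 123 − 28 = 95°

95°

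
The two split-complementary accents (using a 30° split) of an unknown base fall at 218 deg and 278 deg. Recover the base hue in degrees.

68°

The accents sit 30° either side of the complement, so the complement is their short-arc midpoint on the wheel.
Short-arc midpoint of 218° and 278°: 248°.
Base is 180° from the complement: 248 − 180 = 68°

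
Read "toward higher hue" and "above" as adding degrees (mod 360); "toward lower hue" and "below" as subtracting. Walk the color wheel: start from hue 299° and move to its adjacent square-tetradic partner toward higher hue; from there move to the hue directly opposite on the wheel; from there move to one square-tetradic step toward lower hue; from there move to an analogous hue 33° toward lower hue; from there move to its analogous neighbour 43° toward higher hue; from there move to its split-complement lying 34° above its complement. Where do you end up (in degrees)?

299 + 90 = 389 → 389 − 360 = 29°   (square ↑)
29 + 180 = 209°   (complement)
209 − 90 = 119°   (square ↓)
119 − 33 = 86°   (analog 33° ↓)
86 + 43 = 129°   (analog 43° ↑)
129 + 214 = 343°   (split-comp 34° ↑)

343°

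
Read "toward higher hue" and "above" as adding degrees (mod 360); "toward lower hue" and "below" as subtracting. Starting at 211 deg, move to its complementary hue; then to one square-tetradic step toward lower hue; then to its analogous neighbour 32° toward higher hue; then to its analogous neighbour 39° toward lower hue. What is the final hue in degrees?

294°

complement +180°: 211 + 180 = 391 → 391 − 360 = 31°
square ↓ −90°: 31 − 90 = -59 → -59 + 360 = 301°
analog 32° ↑ +32°: 301 + 32 = 333°
analog 39° ↓ −39°: 333 − 39 = 294°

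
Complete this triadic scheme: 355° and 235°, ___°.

115°

A triad places three hues 120° apart.
The full set through 235° is {115°, 235°, 355°}.
Given {235°, 355°}, the missing hue is 115°.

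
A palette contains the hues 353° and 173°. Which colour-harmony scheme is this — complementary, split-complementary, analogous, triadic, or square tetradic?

complementary

Sort the hues: 173°, 353°.
Successive gaps around the wheel: 180°, 180°.
Two hues 180° apart are complementary.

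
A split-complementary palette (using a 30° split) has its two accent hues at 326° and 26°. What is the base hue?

The accents sit 30° either side of the complement, so the complement is their short-arc midpoint on the wheel.
Short-arc midpoint of 326° and 26°: 356°.
Base is 180° from the complement: 356 − 180 = 176°

176°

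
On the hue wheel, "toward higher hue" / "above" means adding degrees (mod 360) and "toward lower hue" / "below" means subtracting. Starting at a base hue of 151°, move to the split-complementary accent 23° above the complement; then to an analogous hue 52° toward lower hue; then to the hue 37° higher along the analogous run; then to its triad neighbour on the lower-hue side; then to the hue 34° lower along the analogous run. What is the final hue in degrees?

185°

151 + 203 = 354°   (split-comp 23° ↑)
354 − 52 = 302°   (analog 52° ↓)
302 + 37 = 339°   (analog 37° ↑)
339 − 120 = 219°   (triadic ↓)
219 − 34 = 185°   (analog 34° ↓)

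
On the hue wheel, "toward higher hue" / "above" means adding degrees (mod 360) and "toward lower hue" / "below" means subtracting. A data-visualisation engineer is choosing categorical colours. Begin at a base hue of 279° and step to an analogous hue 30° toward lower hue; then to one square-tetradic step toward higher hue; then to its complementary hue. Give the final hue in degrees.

−30° (analog 30° ↓): 279 − 30 = 249°
+90° (square ↑): 249 + 90 = 339°
+180° (complement): 339 + 180 = 519 → 519 − 360 = 159°

159°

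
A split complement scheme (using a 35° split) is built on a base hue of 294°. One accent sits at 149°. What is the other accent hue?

79°

Split-complementary hues sit 35° either side of the complement.
Complement of the base 294°: 294 + 180 = 474 → 474 − 360 = 114°
The given accent 149° is 35° one side of 114°; the other accent sits 35° the other side: 114 − 35 = 79°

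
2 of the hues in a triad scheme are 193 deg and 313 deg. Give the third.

73°

A triad places three hues 120° apart.
The full set through 193° is {73°, 193°, 313°}.
Given {193°, 313°}, the missing hue is 73°.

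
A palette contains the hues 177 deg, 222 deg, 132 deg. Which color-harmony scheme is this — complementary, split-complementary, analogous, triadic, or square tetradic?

analogous

Sort the hues: 132°, 177°, 222°.
Successive gaps around the wheel: 45°, 45°, 270°.
A run of hues at equal small steps (45°) with one large closing gap is an analogous group.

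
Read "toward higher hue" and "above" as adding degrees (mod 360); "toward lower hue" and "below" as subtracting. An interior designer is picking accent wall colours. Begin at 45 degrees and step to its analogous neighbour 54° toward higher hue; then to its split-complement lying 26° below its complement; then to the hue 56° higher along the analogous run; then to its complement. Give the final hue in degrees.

+54° (analog 54° ↑): 45 + 54 = 99°
+154° (split-comp 26° ↓): 99 + 154 = 253°
+56° (analog 56° ↑): 253 + 56 = 309°
+180° (complement): 309 + 180 = 489 → 489 − 360 = 129°

129°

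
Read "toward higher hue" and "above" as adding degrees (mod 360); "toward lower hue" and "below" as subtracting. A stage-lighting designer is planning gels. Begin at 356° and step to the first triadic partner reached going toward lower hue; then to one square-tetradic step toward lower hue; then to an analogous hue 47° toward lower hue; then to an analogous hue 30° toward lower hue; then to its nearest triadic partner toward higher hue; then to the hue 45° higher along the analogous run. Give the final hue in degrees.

triadic ↓ −120°: 356 − 120 = 236°
square ↓ −90°: 236 − 90 = 146°
analog 47° ↓ −47°: 146 − 47 = 99°
analog 30° ↓ −30°: 99 − 30 = 69°
triadic ↑ +120°: 69 + 120 = 189°
analog 45° ↑ +45°: 189 + 45 = 234°

234°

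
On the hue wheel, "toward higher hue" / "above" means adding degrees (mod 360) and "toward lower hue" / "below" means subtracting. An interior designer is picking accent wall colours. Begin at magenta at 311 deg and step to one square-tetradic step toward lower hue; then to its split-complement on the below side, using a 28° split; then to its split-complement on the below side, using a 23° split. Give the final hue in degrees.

square ↓ −90°: 311 − 90 = 221°
split-comp 28° ↓ +152°: 221 + 152 = 373 → 373 − 360 = 13°
split-comp 23° ↓ +157°: 13 + 157 = 170°

170°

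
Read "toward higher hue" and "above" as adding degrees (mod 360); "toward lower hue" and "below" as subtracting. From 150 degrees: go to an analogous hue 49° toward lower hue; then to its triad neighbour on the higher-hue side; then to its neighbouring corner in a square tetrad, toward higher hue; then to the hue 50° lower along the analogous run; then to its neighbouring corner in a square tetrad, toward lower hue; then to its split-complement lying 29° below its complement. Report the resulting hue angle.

322°

150 − 49 = 101°   (analog 49° ↓)
101 + 120 = 221°   (triadic ↑)
221 + 90 = 311°   (square ↑)
311 − 50 = 261°   (analog 50° ↓)
261 − 90 = 171°   (square ↓)
171 + 151 = 322°   (split-comp 29° ↓)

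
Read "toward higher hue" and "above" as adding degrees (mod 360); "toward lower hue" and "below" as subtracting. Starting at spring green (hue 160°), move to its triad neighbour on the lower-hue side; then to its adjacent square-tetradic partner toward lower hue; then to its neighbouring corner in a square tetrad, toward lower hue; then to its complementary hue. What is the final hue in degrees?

160 − 120 = 40°   (triadic ↓)
40 − 90 = -50 → -50 + 360 = 310°   (square ↓)
310 − 90 = 220°   (square ↓)
220 + 180 = 400 → 400 − 360 = 40°   (complement)

40°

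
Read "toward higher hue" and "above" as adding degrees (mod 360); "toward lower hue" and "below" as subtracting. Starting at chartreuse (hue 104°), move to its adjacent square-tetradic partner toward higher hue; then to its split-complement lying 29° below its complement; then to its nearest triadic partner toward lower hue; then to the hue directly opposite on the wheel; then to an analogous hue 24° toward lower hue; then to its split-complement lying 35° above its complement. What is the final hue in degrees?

+90° (square ↑): 104 + 90 = 194°
+151° (split-comp 29° ↓): 194 + 151 = 345°
−120° (triadic ↓): 345 − 120 = 225°
+180° (complement): 225 + 180 = 405 → 405 − 360 = 45°
−24° (analog 24° ↓): 45 − 24 = 21°
+215° (split-comp 35° ↑): 21 + 215 = 236°

236°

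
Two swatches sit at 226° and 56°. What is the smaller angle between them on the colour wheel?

170°

|226 − 56| = 170.
170 ≤ 180, so the shorter arc is 170°.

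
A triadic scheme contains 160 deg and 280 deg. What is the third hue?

A triad spaces three hues 120° apart.
The full set is {40°, 160°, 280°}.

40°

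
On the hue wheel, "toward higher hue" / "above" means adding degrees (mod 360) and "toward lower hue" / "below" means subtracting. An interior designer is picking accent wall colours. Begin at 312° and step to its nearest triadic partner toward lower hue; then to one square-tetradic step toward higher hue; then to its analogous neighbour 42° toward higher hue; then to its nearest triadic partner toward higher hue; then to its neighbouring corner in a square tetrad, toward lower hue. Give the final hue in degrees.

354°

−120° (triadic ↓): 312 − 120 = 192°
+90° (square ↑): 192 + 90 = 282°
+42° (analog 42° ↑): 282 + 42 = 324°
+120° (triadic ↑): 324 + 120 = 444 → 444 − 360 = 84°
−90° (square ↓): 84 − 90 = -6 → -6 + 360 = 354°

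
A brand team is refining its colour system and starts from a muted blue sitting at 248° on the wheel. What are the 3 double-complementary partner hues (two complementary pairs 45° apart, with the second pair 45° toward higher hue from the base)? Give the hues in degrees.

293°, 68°, and 113°

A rectangular tetradic uses two complementary pairs 45° apart: offsets 0°, 45°, 180°, 225°.
248 + 45 = 293°
248 + 180 = 428 → 428 − 360 = 68°
248 + 225 = 473 → 473 − 360 = 113°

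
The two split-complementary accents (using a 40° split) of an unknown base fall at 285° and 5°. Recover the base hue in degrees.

145°

The accents sit 40° either side of the complement, so the complement is their short-arc midpoint on the wheel.
Short-arc midpoint of 285° and 5°: 325°.
Base is 180° from the complement: 325 − 180 = 145°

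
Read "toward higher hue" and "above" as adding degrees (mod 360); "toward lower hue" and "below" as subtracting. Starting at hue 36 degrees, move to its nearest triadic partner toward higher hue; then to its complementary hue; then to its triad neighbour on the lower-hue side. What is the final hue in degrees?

triadic ↑ +120°: 36 + 120 = 156°
complement +180°: 156 + 180 = 336°
triadic ↓ −120°: 336 − 120 = 216°

216°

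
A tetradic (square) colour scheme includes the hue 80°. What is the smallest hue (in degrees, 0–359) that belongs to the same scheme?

A square tetradic scheme places four hues every 90°.
The full set through 80° is {80°, 170°, 260°, 350°}.

80°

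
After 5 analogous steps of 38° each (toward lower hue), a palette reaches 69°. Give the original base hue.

259°

5 steps of 38° (toward lower hue) give a net shift of −190°.
Start = end − shift: 69 + 190 = 259°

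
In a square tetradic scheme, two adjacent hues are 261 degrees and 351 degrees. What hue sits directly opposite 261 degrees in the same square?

A square tetradic scheme places four hues 90° apart; opposite corners are 180° apart.
261 + 180 = 441 → 441 − 360 = 81°

81°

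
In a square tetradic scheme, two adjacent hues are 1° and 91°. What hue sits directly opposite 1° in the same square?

181°

A square tetradic scheme places four hues 90° apart; opposite corners are 180° apart.
1 + 180 = 181°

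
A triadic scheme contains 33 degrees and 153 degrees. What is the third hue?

273°

A triad spaces three hues 120° apart.
The full set is {33°, 153°, 273°}.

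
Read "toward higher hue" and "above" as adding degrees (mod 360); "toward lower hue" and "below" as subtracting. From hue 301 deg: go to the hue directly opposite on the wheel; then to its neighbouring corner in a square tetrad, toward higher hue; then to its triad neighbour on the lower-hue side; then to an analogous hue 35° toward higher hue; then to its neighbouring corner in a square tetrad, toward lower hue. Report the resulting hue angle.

36°

+180° (complement): 301 + 180 = 481 → 481 − 360 = 121°
+90° (square ↑): 121 + 90 = 211°
−120° (triadic ↓): 211 − 120 = 91°
+35° (analog 35° ↑): 91 + 35 = 126°
−90° (square ↓): 126 − 90 = 36°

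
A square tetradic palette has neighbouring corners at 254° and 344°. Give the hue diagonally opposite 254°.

74°

A square tetradic scheme places four hues 90° apart; opposite corners are 180° apart.
254 + 180 = 434 → 434 − 360 = 74°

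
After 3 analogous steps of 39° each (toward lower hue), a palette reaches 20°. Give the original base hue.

3 steps of 39° (toward lower hue) give a net shift of −117°.
Start = end − shift: 20 + 117 = 137°

137°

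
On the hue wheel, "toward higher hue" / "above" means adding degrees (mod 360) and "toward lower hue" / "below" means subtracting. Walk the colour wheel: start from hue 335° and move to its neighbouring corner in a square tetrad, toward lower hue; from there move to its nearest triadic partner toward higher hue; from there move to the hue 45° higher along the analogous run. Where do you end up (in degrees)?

50°

square ↓ −90°: 335 − 90 = 245°
triadic ↑ +120°: 245 + 120 = 365 → 365 − 360 = 5°
analog 45° ↑ +45°: 5 + 45 = 50°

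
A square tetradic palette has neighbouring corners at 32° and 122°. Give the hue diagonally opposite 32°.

212°

A square tetradic scheme places four hues 90° apart; opposite corners are 180° apart.
32 + 180 = 212°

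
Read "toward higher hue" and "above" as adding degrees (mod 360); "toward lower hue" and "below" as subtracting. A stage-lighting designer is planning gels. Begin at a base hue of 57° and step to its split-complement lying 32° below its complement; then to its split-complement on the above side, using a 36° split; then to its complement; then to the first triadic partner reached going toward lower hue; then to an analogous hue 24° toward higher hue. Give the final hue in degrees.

57 + 148 = 205°   (split-comp 32° ↓)
205 + 216 = 421 → 421 − 360 = 61°   (split-comp 36° ↑)
61 + 180 = 241°   (complement)
241 − 120 = 121°   (triadic ↓)
121 + 24 = 145°   (analog 24° ↑)

145°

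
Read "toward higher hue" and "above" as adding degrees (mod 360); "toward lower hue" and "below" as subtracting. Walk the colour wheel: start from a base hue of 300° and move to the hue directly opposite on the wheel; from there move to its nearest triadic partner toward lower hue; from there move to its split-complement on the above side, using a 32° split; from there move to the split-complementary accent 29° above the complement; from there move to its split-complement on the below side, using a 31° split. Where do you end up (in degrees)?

300 + 180 = 480 → 480 − 360 = 120°   (complement)
120 − 120 = 0°   (triadic ↓)
0 + 212 = 212°   (split-comp 32° ↑)
212 + 209 = 421 → 421 − 360 = 61°   (split-comp 29° ↑)
61 + 149 = 210°   (split-comp 31° ↓)

210°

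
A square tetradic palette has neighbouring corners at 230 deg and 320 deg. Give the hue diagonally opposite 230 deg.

A square tetradic scheme places four hues 90° apart; opposite corners are 180° apart.
230 + 180 = 410 → 410 − 360 = 50°

50°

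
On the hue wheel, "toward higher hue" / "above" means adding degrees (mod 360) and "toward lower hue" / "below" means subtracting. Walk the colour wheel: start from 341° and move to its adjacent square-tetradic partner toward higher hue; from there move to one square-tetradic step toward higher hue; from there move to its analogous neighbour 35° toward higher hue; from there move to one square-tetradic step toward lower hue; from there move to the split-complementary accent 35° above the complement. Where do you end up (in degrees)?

321°

square ↑ +90°: 341 + 90 = 431 → 431 − 360 = 71°
square ↑ +90°: 71 + 90 = 161°
analog 35° ↑ +35°: 161 + 35 = 196°
square ↓ −90°: 196 − 90 = 106°
split-comp 35° ↑ +215°: 106 + 215 = 321°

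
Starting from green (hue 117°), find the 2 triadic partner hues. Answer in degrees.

237° and 357°

A triad places three hues 120° apart.
117 + 120 = 237°
117 + 240 = 357°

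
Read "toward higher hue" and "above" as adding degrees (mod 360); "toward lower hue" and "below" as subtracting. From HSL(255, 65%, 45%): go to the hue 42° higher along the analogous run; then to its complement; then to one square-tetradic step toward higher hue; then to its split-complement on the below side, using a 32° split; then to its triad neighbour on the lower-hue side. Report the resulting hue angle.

+42° (analog 42° ↑): 255 + 42 = 297°
+180° (complement): 297 + 180 = 477 → 477 − 360 = 117°
+90° (square ↑): 117 + 90 = 207°
+148° (split-comp 32° ↓): 207 + 148 = 355°
−120° (triadic ↓): 355 − 120 = 235°

235°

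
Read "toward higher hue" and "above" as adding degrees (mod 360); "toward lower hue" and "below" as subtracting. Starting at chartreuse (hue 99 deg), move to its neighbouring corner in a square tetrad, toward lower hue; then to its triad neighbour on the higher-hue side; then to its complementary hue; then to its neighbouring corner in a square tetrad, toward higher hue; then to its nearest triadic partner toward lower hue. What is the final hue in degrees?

279°

square ↓ −90°: 99 − 90 = 9°
triadic ↑ +120°: 9 + 120 = 129°
complement +180°: 129 + 180 = 309°
square ↑ +90°: 309 + 90 = 399 → 399 − 360 = 39°
triadic ↓ −120°: 39 − 120 = -81 → -81 + 360 = 279°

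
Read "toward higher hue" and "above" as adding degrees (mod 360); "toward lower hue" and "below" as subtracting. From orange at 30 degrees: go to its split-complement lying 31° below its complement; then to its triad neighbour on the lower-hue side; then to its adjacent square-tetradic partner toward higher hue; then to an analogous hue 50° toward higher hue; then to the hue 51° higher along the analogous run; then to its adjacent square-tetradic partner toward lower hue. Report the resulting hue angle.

160°

30 + 149 = 179°   (split-comp 31° ↓)
179 − 120 = 59°   (triadic ↓)
59 + 90 = 149°   (square ↑)
149 + 50 = 199°   (analog 50° ↑)
199 + 51 = 250°   (analog 51° ↑)
250 − 90 = 160°   (square ↓)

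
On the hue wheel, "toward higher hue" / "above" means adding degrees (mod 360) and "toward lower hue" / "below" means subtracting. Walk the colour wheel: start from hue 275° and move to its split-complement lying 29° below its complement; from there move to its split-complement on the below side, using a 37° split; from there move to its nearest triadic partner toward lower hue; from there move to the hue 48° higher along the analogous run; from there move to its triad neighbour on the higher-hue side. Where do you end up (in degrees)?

257°

275 + 151 = 426 → 426 − 360 = 66°   (split-comp 29° ↓)
66 + 143 = 209°   (split-comp 37° ↓)
209 − 120 = 89°   (triadic ↓)
89 + 48 = 137°   (analog 48° ↑)
137 + 120 = 257°   (triadic ↑)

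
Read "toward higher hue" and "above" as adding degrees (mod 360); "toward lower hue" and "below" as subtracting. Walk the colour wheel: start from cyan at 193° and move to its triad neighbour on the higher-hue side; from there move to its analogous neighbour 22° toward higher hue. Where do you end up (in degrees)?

triadic ↑ +120°: 193 + 120 = 313°
analog 22° ↑ +22°: 313 + 22 = 335°

335°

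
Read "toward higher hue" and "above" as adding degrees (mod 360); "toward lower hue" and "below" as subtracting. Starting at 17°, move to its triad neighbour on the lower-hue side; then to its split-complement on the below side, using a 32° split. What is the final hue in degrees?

45°

17 − 120 = -103 → -103 + 360 = 257°   (triadic ↓)
257 + 148 = 405 → 405 − 360 = 45°   (split-comp 32° ↓)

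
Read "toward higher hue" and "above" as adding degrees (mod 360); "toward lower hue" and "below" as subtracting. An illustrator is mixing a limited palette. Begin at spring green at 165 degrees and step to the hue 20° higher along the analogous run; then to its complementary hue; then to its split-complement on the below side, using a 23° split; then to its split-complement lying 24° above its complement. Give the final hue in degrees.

6°

analog 20° ↑ +20°: 165 + 20 = 185°
complement +180°: 185 + 180 = 365 → 365 − 360 = 5°
split-comp 23° ↓ +157°: 5 + 157 = 162°
split-comp 24° ↑ +204°: 162 + 204 = 366 → 366 − 360 = 6°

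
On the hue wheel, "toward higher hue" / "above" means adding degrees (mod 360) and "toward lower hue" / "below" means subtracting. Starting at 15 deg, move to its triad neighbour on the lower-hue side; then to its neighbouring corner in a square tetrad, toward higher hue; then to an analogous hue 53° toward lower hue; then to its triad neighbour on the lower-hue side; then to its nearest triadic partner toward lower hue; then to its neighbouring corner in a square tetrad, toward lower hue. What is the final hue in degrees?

triadic ↓ −120°: 15 − 120 = -105 → -105 + 360 = 255°
square ↑ +90°: 255 + 90 = 345°
analog 53° ↓ −53°: 345 − 53 = 292°
triadic ↓ −120°: 292 − 120 = 172°
triadic ↓ −120°: 172 − 120 = 52°
square ↓ −90°: 52 − 90 = -38 → -38 + 360 = 322°

322°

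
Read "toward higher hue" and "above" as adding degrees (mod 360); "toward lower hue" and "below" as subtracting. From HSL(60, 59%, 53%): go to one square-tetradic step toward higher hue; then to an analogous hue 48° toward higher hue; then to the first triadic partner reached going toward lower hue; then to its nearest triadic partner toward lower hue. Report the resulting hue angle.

318°

square ↑ +90°: 60 + 90 = 150°
analog 48° ↑ +48°: 150 + 48 = 198°
triadic ↓ −120°: 198 − 120 = 78°
triadic ↓ −120°: 78 − 120 = -42 → -42 + 360 = 318°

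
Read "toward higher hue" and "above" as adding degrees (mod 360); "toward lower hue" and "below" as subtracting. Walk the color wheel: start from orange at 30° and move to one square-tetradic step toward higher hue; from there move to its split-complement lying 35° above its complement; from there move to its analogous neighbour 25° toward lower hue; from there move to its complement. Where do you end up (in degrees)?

130°

square ↑ +90°: 30 + 90 = 120°
split-comp 35° ↑ +215°: 120 + 215 = 335°
analog 25° ↓ −25°: 335 − 25 = 310°
complement +180°: 310 + 180 = 490 → 490 − 360 = 130°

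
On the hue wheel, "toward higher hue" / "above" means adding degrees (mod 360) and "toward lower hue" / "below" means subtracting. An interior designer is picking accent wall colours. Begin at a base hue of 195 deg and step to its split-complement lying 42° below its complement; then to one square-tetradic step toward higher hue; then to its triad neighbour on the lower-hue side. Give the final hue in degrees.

split-comp 42° ↓ +138°: 195 + 138 = 333°
square ↑ +90°: 333 + 90 = 423 → 423 − 360 = 63°
triadic ↓ −120°: 63 − 120 = -57 → -57 + 360 = 303°

303°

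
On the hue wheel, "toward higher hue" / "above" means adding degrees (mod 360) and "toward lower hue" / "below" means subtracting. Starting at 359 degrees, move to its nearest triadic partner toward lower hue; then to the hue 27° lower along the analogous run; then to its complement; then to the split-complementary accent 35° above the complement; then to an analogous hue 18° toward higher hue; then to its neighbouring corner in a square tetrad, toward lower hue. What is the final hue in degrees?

175°

triadic ↓ −120°: 359 − 120 = 239°
analog 27° ↓ −27°: 239 − 27 = 212°
complement +180°: 212 + 180 = 392 → 392 − 360 = 32°
split-comp 35° ↑ +215°: 32 + 215 = 247°
analog 18° ↑ +18°: 247 + 18 = 265°
square ↓ −90°: 265 − 90 = 175°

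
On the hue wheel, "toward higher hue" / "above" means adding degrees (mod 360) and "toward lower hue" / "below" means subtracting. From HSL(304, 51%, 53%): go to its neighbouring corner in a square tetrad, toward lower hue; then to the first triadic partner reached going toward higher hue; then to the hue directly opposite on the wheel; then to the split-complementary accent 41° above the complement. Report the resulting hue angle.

square ↓ −90°: 304 − 90 = 214°
triadic ↑ +120°: 214 + 120 = 334°
complement +180°: 334 + 180 = 514 → 514 − 360 = 154°
split-comp 41° ↑ +221°: 154 + 221 = 375 → 375 − 360 = 15°

15°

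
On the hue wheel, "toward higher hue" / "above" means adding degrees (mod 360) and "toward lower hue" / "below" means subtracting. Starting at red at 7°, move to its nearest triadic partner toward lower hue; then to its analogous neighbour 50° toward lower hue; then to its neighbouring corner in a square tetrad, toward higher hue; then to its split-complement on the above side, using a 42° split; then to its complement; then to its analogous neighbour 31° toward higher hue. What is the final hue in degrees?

0°

−120° (triadic ↓): 7 − 120 = -113 → -113 + 360 = 247°
−50° (analog 50° ↓): 247 − 50 = 197°
+90° (square ↑): 197 + 90 = 287°
+222° (split-comp 42° ↑): 287 + 222 = 509 → 509 − 360 = 149°
+180° (complement): 149 + 180 = 329°
+31° (analog 31° ↑): 329 + 31 = 360 → 360 − 360 = 0°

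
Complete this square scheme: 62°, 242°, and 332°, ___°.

A square tetradic scheme places four hues every 90°.
The full set through 62° is {62°, 152°, 242°, 332°}.
Given {62°, 242°, 332°}, the missing hue is 152°.

152°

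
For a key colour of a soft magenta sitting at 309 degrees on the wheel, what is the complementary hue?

129°

The complement sits 180° across the wheel.
309 + 180 = 489 → 489 − 360 = 129°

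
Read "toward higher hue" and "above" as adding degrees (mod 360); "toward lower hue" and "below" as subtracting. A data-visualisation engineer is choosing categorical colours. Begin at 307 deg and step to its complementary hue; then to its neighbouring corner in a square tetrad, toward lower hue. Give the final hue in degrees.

307 + 180 = 487 → 487 − 360 = 127°   (complement)
127 − 90 = 37°   (square ↓)

37°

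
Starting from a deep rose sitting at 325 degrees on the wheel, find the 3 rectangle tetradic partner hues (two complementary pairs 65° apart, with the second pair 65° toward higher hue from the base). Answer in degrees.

325 + 65 = 390 → 390 − 360 = 30°
325 + 180 = 505 → 505 − 360 = 145°
325 + 245 = 570 → 570 − 360 = 210°

30°, 145°, and 210°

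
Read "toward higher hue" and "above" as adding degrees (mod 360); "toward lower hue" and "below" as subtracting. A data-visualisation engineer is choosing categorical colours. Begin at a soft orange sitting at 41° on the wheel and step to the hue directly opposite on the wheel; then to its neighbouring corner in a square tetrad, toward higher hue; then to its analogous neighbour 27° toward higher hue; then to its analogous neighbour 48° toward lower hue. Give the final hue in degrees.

complement +180°: 41 + 180 = 221°
square ↑ +90°: 221 + 90 = 311°
analog 27° ↑ +27°: 311 + 27 = 338°
analog 48° ↓ −48°: 338 − 48 = 290°

290°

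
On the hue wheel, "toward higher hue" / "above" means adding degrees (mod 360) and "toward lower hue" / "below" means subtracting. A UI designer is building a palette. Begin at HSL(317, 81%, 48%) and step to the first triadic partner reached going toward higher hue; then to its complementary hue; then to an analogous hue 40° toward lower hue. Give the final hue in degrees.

217°

317 + 120 = 437 → 437 − 360 = 77°   (triadic ↑)
77 + 180 = 257°   (complement)
257 − 40 = 217°   (analog 40° ↓)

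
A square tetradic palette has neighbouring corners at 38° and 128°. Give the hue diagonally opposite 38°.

218°

A square tetradic scheme places four hues 90° apart; opposite corners are 180° apart.
38 + 180 = 218°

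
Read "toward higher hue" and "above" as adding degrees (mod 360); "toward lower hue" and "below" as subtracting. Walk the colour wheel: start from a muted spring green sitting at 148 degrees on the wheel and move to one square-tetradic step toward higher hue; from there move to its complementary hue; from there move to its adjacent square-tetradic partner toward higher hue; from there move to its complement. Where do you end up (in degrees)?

328°

square ↑ +90°: 148 + 90 = 238°
complement +180°: 238 + 180 = 418 → 418 − 360 = 58°
square ↑ +90°: 58 + 90 = 148°
complement +180°: 148 + 180 = 328°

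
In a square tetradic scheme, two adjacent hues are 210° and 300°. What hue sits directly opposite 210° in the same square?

A square tetradic scheme places four hues 90° apart; opposite corners are 180° apart.
210 + 180 = 390 → 390 − 360 = 30°

30°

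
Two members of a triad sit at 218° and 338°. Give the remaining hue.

98°

A triad spaces three hues 120° apart.
The full set is {98°, 218°, 338°}.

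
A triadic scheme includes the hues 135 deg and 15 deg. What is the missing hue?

A triad places three hues 120° apart.
The full set through 15° is {15°, 135°, 255°}.
Given {15°, 135°}, the missing hue is 255°.

255°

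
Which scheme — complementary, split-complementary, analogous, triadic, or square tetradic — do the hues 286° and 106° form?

complementary

Sort the hues: 106°, 286°.
Successive gaps around the wheel: 180°, 180°.
Two hues 180° apart are complementary.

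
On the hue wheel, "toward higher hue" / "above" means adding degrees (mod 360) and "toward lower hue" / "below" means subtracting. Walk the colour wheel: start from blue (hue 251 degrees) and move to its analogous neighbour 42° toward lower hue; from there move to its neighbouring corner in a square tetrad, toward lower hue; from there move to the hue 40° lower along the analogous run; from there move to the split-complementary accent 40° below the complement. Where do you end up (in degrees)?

219°

analog 42° ↓ −42°: 251 − 42 = 209°
square ↓ −90°: 209 − 90 = 119°
analog 40° ↓ −40°: 119 − 40 = 79°
split-comp 40° ↓ +140°: 79 + 140 = 219°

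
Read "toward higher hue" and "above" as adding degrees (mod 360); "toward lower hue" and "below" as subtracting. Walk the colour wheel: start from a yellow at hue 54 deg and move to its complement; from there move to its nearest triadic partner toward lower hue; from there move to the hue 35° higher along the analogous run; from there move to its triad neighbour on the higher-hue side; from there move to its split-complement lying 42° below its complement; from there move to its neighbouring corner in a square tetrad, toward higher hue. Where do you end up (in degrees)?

137°

complement +180°: 54 + 180 = 234°
triadic ↓ −120°: 234 − 120 = 114°
analog 35° ↑ +35°: 114 + 35 = 149°
triadic ↑ +120°: 149 + 120 = 269°
split-comp 42° ↓ +138°: 269 + 138 = 407 → 407 − 360 = 47°
square ↑ +90°: 47 + 90 = 137°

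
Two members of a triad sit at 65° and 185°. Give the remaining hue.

A triad spaces three hues 120° apart.
The full set is {65°, 185°, 305°}.

305°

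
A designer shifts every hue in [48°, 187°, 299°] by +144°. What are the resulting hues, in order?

192°, 331°, 83°

48 + 144 = 192°
187 + 144 = 331°
299 + 144 = 443 → 443 − 360 = 83°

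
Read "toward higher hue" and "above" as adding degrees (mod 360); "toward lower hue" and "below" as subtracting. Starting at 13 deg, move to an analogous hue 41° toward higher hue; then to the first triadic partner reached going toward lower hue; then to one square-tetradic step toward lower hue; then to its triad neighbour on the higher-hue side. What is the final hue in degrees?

324°

13 + 41 = 54°   (analog 41° ↑)
54 − 120 = -66 → -66 + 360 = 294°   (triadic ↓)
294 − 90 = 204°   (square ↓)
204 + 120 = 324°   (triadic ↑)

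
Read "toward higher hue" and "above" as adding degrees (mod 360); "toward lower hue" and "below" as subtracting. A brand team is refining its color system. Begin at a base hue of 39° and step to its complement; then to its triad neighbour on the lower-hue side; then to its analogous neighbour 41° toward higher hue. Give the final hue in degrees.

140°

39 + 180 = 219°   (complement)
219 − 120 = 99°   (triadic ↓)
99 + 41 = 140°   (analog 41° ↑)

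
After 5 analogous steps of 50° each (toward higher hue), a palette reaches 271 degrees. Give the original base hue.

5 steps of 50° (toward higher hue) give a net shift of +250°.
Start = end − shift: 271 − 250 = 21°

21°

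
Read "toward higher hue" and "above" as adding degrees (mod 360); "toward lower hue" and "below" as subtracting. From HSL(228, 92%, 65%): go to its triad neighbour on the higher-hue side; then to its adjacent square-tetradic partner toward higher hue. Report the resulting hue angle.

78°

+120° (triadic ↑): 228 + 120 = 348°
+90° (square ↑): 348 + 90 = 438 → 438 − 360 = 78°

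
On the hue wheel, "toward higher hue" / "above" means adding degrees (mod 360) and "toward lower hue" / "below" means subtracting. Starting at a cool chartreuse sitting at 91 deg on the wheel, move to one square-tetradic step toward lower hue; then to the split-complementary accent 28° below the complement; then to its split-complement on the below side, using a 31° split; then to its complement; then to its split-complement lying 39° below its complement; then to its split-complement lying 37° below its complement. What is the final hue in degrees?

46°

square ↓ −90°: 91 − 90 = 1°
split-comp 28° ↓ +152°: 1 + 152 = 153°
split-comp 31° ↓ +149°: 153 + 149 = 302°
complement +180°: 302 + 180 = 482 → 482 − 360 = 122°
split-comp 39° ↓ +141°: 122 + 141 = 263°
split-comp 37° ↓ +143°: 263 + 143 = 406 → 406 − 360 = 46°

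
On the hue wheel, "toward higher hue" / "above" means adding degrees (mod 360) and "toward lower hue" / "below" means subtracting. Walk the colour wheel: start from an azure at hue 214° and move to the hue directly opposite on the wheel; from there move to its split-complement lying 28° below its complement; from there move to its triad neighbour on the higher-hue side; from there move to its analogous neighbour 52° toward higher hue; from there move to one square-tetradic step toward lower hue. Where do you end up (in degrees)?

268°

complement +180°: 214 + 180 = 394 → 394 − 360 = 34°
split-comp 28° ↓ +152°: 34 + 152 = 186°
triadic ↑ +120°: 186 + 120 = 306°
analog 52° ↑ +52°: 306 + 52 = 358°
square ↓ −90°: 358 − 90 = 268°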